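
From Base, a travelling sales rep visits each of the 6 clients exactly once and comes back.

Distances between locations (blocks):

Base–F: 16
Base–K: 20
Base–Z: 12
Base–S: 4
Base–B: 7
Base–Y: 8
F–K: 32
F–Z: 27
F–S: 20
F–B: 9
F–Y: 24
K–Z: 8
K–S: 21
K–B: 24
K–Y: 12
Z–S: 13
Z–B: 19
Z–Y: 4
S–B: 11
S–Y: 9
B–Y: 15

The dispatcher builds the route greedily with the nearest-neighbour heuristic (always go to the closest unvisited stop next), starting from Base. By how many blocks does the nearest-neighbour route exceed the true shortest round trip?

From Base: S=4, B=7, Y=8, Z=12, F=16, K=20 → choose S (4).
From S: Y=9, B=11, Z=13, F=20, K=21 → choose Y (9).
From Y: Z=4, K=12, B=15, F=24 → choose Z (4).
From Z: K=8, B=19, F=27 → choose K (8).
From K: B=24, F=32 → choose B (24).
From B: F=9 → choose F (9).
NN route Base → S → Y → Z → K → B → F → Base costs 74.
Optimal: Base → S → Y → Z → K → F → B → Base costs 73 (by enumerating all 360 distinct tours).
Excess = 74 − 73 = 1.

Excess over optimum: 1 blocks.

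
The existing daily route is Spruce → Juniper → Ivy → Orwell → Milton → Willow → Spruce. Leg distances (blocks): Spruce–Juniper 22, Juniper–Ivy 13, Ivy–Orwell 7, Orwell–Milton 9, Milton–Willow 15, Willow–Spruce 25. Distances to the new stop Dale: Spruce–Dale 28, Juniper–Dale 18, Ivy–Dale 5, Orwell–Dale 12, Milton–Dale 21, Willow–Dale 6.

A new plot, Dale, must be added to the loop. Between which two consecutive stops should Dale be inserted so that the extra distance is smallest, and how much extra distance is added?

Adding 9 blocks by placing Dale on the Willow–Spruce leg.

Insertion cost between consecutive stops i–j is d(i,Dale) + d(Dale,j) − d(i,j):
  between Spruce and Juniper: 28 + 18 − 22 = 24
  between Juniper and Ivy: 18 + 5 − 13 = 10
  between Ivy and Orwell: 5 + 12 − 7 = 10
  between Orwell and Milton: 12 + 21 − 9 = 24
  between Milton and Willow: 21 + 6 − 15 = 12
  between Willow and Spruce: 6 + 28 − 25 = 9
Cheapest insertion is between Willow and Spruce, adding 9.
New total = 91 + 9 = 100.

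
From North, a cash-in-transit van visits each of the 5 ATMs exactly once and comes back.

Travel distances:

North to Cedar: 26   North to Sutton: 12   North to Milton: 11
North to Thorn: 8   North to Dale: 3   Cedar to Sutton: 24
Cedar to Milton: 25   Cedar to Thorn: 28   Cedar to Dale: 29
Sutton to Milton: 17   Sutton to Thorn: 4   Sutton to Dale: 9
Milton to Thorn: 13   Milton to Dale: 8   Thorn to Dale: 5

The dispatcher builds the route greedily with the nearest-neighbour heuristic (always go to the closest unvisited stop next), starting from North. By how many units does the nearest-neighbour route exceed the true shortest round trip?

From North: Dale=3, Thorn=8, Milton=11, Sutton=12, Cedar=26 → choose Dale (3).
From Dale: Thorn=5, Milton=8, Sutton=9, Cedar=29 → choose Thorn (5).
From Thorn: Sutton=4, Milton=13, Cedar=28 → choose Sutton (4).
From Sutton: Milton=17, Cedar=24 → choose Milton (17).
From Milton: Cedar=25 → choose Cedar (25).
NN route North → Dale → Thorn → Sutton → Milton → Cedar → North costs 80.
Optimal: North → Milton → Cedar → Sutton → Thorn → Dale → North costs 72 (by enumerating all 60 distinct tours).
Excess = 80 − 72 = 8.

8 longer than the optimal tour.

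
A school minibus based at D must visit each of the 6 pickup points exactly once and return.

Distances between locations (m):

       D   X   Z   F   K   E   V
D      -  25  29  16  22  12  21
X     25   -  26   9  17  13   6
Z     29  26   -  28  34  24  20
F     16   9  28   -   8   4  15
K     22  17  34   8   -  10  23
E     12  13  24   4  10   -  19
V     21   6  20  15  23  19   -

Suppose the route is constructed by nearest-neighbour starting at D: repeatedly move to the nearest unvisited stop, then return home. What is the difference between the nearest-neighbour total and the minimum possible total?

The nearest-neighbour route is 2 m longer than optimal.

From D: E=12, F=16, V=21, K=22, X=25, Z=29 → choose E (12).
From E: F=4, K=10, X=13, V=19, Z=24 → choose F (4).
From F: K=8, X=9, V=15, Z=28 → choose K (8).
From K: X=17, V=23, Z=34 → choose X (17).
From X: V=6, Z=26 → choose V (6).
From V: Z=20 → choose Z (20).
NN route D → E → F → K → X → V → Z → D costs 96.
Optimal: D → Z → V → X → F → K → E → D costs 94 (by enumerating all 360 distinct tours).
Excess = 96 − 94 = 2.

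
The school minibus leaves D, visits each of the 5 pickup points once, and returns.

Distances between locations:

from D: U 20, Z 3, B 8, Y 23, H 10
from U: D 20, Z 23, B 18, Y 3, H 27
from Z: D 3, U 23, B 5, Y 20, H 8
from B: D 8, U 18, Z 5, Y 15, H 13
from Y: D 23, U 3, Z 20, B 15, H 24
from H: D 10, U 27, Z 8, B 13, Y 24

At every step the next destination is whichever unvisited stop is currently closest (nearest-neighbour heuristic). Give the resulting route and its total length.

At D the remaining stops are Z 3, B 8, H 10, U 20, Y 23; go to Z.
At Z the remaining stops are B 5, H 8, Y 20, U 23; go to B.
At B the remaining stops are H 13, Y 15, U 18; go to H.
At H the remaining stops are Y 24, U 27; go to Y.
At Y the remaining stops are U 3; go to U.
Return U→D: 20.
Total = 3 + 5 + 13 + 24 + 3 + 20 = 68.

Total distance 68 via the nearest-neighbour route D → Z → B → H → Y → U → D.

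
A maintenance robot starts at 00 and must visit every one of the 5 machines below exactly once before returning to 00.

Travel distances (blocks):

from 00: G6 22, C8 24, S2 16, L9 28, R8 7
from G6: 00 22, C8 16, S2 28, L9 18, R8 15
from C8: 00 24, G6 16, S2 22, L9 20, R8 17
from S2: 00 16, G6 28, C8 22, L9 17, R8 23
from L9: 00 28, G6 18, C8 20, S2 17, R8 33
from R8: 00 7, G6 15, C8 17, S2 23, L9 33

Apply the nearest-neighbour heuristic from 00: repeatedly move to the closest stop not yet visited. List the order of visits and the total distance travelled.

At 00 the remaining stops are R8 7, S2 16, G6 22, C8 24, L9 28; go to R8.
At R8 the remaining stops are G6 15, C8 17, S2 23, L9 33; go to G6.
At G6 the remaining stops are C8 16, L9 18, S2 28; go to C8.
At C8 the remaining stops are L9 20, S2 22; go to L9.
At L9 the remaining stops are S2 17; go to S2.
Return S2→00: 16.
Total = 7 + 15 + 16 + 20 + 17 + 16 = 91.

Total distance 91 blocks via the nearest-neighbour route 00 → R8 → G6 → C8 → L9 → S2 → 00.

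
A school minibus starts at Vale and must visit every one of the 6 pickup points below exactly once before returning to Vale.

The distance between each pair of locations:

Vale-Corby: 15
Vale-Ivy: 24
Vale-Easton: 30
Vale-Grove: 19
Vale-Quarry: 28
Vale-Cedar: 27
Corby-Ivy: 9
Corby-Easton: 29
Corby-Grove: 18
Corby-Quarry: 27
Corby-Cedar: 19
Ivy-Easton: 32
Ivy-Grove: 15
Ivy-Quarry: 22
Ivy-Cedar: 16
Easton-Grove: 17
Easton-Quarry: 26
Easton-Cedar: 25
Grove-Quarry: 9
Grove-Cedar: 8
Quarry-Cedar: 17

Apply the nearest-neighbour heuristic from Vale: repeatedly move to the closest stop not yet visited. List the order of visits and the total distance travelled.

At Vale the remaining stops are Corby 15, Grove 19, Ivy 24, Cedar 27, Quarry 28, Easton 30; go to Corby.
At Corby the remaining stops are Ivy 9, Grove 18, Cedar 19, Quarry 27, Easton 29; go to Ivy.
At Ivy the remaining stops are Grove 15, Cedar 16, Quarry 22, Easton 32; go to Grove.
At Grove the remaining stops are Cedar 8, Quarry 9, Easton 17; go to Cedar.
At Cedar the remaining stops are Quarry 17, Easton 25; go to Quarry.
At Quarry the remaining stops are Easton 26; go to Easton.
Return Easton→Vale: 30.
Total = 15 + 9 + 15 + 8 + 17 + 26 + 30 = 120.

Total distance 120 via the nearest-neighbour route Vale → Corby → Ivy → Grove → Cedar → Quarry → Easton → Vale.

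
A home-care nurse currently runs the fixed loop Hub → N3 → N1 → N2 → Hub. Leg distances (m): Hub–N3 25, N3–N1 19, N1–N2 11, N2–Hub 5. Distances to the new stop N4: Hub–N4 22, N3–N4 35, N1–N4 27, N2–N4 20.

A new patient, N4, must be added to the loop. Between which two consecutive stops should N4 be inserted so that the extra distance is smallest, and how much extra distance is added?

Insertion cost between consecutive stops i–j is d(i,N4) + d(N4,j) − d(i,j):
  between Hub and N3: 22 + 35 − 25 = 32
  between N3 and N1: 35 + 27 − 19 = 43
  between N1 and N2: 27 + 20 − 11 = 36
  between N2 and Hub: 20 + 22 − 5 = 37
Cheapest insertion is between Hub and N3, adding 32.
New total = 60 + 32 = 92.

Minimum extra distance: 32 m, inserting N4 between Hub and N3.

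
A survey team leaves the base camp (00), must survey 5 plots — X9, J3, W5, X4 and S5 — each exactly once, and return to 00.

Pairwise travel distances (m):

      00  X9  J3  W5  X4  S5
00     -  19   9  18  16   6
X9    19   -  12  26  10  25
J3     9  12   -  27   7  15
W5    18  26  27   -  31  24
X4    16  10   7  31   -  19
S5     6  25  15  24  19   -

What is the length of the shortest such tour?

With 5 stops there are 5!/2 = 60 distinct round trips (a route and its reverse cost the same).
00→X9→J3→W5→X4→S5→00: 19+12+27+31+19+6 = 114
00→X9→J3→W5→S5→X4→00: 19+12+27+24+19+16 = 117
00→X9→J3→X4→W5→S5→00: 19+12+7+31+24+6 = 99
00→X9→J3→X4→S5→W5→00: 19+12+7+19+24+18 = 99
00→X9→J3→S5→W5→X4→00: 19+12+15+24+31+16 = 117
00→X9→J3→S5→X4→W5→00: 19+12+15+19+31+18 = 114
00→X9→W5→J3→X4→S5→00: 19+26+27+7+19+6 = 104
00→X9→W5→J3→S5→X4→00: 19+26+27+15+19+16 = 122
00→X9→W5→X4→J3→S5→00: 19+26+31+7+15+6 = 104
00→X9→W5→X4→S5→J3→00: 19+26+31+19+15+9 = 119
00→X9→W5→S5→J3→X4→00: 19+26+24+15+7+16 = 107
00→X9→W5→S5→X4→J3→00: 19+26+24+19+7+9 = 104
00→X9→X4→J3→W5→S5→00: 19+10+7+27+24+6 = 93
00→X9→X4→J3→S5→W5→00: 19+10+7+15+24+18 = 93
… (46 more)
00→J3→X4→X9→W5→S5→00: 9+7+10+26+24+6 = 82  ← best
The minimum is 82.
One optimal route: 00 → J3 → X4 → X9 → W5 → S5 → 00 (or its reverse).

82 m — the shortest possible round trip.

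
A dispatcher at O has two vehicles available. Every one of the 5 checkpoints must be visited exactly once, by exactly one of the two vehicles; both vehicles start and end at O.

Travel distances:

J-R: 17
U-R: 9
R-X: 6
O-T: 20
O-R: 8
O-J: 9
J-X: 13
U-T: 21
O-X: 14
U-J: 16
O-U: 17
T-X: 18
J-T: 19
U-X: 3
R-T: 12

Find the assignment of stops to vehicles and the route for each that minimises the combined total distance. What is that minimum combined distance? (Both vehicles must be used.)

Minimum combined distance: 76.

Try each way of splitting the stops between the two vehicles (each non-empty) and, for each split, find the best tour for each vehicle:
  {U} + {J, R, T, X}: 34 + 60 = 94
  {J} + {U, R, T, X}: 18 + 58 = 76
  {U, J} + {R, T, X}: 42 + 52 = 94
  {R} + {U, J, T, X}: 16 + 66 = 82
  {U, R} + {J, T, X}: 34 + 60 = 94
  {J, R} + {U, T, X}: 34 + 58 = 92
  … (15 splits in total)
Best: vehicle 1 O → J → O = 18; vehicle 2 O → U → X → R → T → O = 58; combined 76.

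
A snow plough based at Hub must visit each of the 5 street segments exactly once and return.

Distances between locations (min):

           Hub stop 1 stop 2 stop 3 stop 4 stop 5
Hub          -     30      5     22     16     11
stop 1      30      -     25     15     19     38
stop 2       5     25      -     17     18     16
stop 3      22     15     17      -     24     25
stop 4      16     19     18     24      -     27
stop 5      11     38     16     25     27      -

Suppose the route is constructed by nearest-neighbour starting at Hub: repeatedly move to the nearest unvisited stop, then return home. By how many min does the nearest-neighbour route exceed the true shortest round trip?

3 min longer than the optimal tour.

From Hub: stop 2=5, stop 5=11, stop 4=16, stop 3=22, stop 1=30 → choose stop 2 (5).
From stop 2: stop 5=16, stop 3=17, stop 4=18, stop 1=25 → choose stop 5 (16).
From stop 5: stop 3=25, stop 4=27, stop 1=38 → choose stop 3 (25).
From stop 3: stop 1=15, stop 4=24 → choose stop 1 (15).
From stop 1: stop 4=19 → choose stop 4 (19).
NN route Hub → stop 2 → stop 5 → stop 3 → stop 1 → stop 4 → Hub costs 96.
Optimal: Hub → stop 2 → stop 4 → stop 1 → stop 3 → stop 5 → Hub costs 93 (by enumerating all 60 distinct tours).
Excess = 96 − 93 = 3.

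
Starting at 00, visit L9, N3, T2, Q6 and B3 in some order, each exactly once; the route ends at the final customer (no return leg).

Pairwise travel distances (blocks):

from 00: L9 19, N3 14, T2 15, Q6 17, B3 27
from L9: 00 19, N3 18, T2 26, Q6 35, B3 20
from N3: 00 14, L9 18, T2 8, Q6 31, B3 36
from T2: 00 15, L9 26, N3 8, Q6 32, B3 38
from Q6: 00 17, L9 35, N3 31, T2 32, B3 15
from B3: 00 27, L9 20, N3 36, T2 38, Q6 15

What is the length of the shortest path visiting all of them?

Shortest open route: 76 blocks.

There are 5! = 120 possible orderings.
00→L9→N3→T2→Q6→B3: 19+18+8+32+15 = 92
00→L9→N3→T2→B3→Q6: 19+18+8+38+15 = 98
00→L9→N3→Q6→T2→B3: 19+18+31+32+38 = 138
00→L9→N3→Q6→B3→T2: 19+18+31+15+38 = 121
00→L9→N3→B3→T2→Q6: 19+18+36+38+32 = 143
00→L9→N3→B3→Q6→T2: 19+18+36+15+32 = 120
00→L9→T2→N3→Q6→B3: 19+26+8+31+15 = 99
00→L9→T2→N3→B3→Q6: 19+26+8+36+15 = 104
00→L9→T2→Q6→N3→B3: 19+26+32+31+36 = 144
00→L9→T2→Q6→B3→N3: 19+26+32+15+36 = 128
00→L9→T2→B3→N3→Q6: 19+26+38+36+31 = 150
00→L9→T2→B3→Q6→N3: 19+26+38+15+31 = 129
00→L9→Q6→N3→T2→B3: 19+35+31+8+38 = 131
00→L9→Q6→N3→B3→T2: 19+35+31+36+38 = 159
… (106 more)
00→T2→N3→L9→B3→Q6: 15+8+18+20+15 = 76  ← best
The minimum is 76.
One shortest path: 00 → T2 → N3 → L9 → B3 → Q6.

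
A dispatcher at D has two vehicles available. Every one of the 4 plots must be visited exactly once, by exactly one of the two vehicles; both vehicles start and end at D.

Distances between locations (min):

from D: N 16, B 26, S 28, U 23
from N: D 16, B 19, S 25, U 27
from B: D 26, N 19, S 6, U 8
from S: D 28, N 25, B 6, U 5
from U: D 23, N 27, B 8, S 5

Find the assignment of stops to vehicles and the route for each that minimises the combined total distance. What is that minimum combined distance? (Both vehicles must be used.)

Minimum combined distance: 92 min.

Try each way of splitting the stops between the two vehicles (each non-empty) and, for each split, find the best tour for each vehicle:
  {N} + {B, S, U}: 32 + 60 = 92
  {B} + {N, S, U}: 52 + 69 = 121
  {N, B} + {S, U}: 61 + 56 = 117
  {S} + {N, B, U}: 56 + 66 = 122
  {N, S} + {B, U}: 69 + 57 = 126
  {B, S} + {N, U}: 60 + 66 = 126
  … (7 splits in total)
Best: vehicle 1 D → N → D = 32; vehicle 2 D → B → S → U → D = 60; combined 92.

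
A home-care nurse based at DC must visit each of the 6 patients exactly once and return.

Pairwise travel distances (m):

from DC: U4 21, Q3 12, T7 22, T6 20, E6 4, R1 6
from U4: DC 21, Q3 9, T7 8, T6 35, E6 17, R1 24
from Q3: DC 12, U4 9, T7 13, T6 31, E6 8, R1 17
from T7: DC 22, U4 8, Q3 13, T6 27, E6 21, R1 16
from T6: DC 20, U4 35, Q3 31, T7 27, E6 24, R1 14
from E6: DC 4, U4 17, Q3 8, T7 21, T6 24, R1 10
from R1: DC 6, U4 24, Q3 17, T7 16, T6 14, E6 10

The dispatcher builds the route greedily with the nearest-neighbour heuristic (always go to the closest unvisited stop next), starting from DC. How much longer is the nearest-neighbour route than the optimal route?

Excess over optimum: 3 m.

DC: E6=4, R1=6, Q3=12, T6=20, U4=21, T7=22 ⇒ E6
E6: Q3=8, R1=10, U4=17, T7=21, T6=24 ⇒ Q3
Q3: U4=9, T7=13, R1=17, T6=31 ⇒ U4
U4: T7=8, R1=24, T6=35 ⇒ T7
T7: R1=16, T6=27 ⇒ R1
R1: T6=14 ⇒ T6
NN route DC → E6 → Q3 → U4 → T7 → R1 → T6 → DC costs 79.
Optimal: DC → E6 → Q3 → U4 → T7 → T6 → R1 → DC costs 76 (by enumerating all 360 distinct tours).
Excess = 79 − 76 = 3.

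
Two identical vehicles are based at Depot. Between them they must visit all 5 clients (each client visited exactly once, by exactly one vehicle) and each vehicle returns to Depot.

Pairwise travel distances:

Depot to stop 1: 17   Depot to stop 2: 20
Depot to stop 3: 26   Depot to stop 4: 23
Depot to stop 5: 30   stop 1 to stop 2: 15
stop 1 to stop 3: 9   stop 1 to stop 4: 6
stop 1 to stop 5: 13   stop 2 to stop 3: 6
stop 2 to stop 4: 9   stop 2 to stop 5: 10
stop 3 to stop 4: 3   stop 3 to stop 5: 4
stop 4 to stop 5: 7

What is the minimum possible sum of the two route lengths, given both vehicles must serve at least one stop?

Minimum combined distance: 94.

Try each way of splitting the stops between the two vehicles (each non-empty) and, for each split, find the best tour for each vehicle:
  {stop 1} + {stop 2, stop 3, stop 4, stop 5}: 34 + 60 = 94
  {stop 2} + {stop 1, stop 3, stop 4, stop 5}: 40 + 60 = 100
  {stop 1, stop 2} + {stop 3, stop 4, stop 5}: 52 + 60 = 112
  {stop 3} + {stop 1, stop 2, stop 4, stop 5}: 52 + 60 = 112
  {stop 1, stop 3} + {stop 2, stop 4, stop 5}: 52 + 60 = 112
  {stop 2, stop 3} + {stop 1, stop 4, stop 5}: 52 + 60 = 112
  … (15 splits in total)
Best: vehicle 1 Depot → stop 1 → Depot = 34; vehicle 2 Depot → stop 2 → stop 3 → stop 5 → stop 4 → Depot = 60; combined 94.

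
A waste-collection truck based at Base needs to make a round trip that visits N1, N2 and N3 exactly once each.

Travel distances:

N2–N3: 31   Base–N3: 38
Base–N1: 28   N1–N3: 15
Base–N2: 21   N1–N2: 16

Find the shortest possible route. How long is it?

Shortest round trip = 90.

With 3 stops there are 3!/2 = 3 distinct round trips (a route and its reverse cost the same).
Base - N1 - N2 - N3 - Base: 28+16+31+38 = 113
Base - N1 - N3 - N2 - Base: 28+15+31+21 = 95
Base - N2 - N1 - N3 - Base: 21+16+15+38 = 90
The minimum is 90.
One optimal route: Base → N2 → N1 → N3 → Base (or its reverse).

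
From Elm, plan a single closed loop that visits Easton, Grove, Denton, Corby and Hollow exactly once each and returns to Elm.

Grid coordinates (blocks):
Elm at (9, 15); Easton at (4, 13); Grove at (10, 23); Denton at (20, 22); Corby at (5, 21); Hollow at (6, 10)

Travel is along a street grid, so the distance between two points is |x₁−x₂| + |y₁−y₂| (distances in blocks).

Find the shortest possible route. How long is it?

There are 60 distinct closed tours to check (reversals are equivalent).
Elm - Easton - Grove - Denton - Corby - Hollow - Elm: 7+16+11+16+12+8 = 70
Elm - Easton - Grove - Denton - Hollow - Corby - Elm: 7+16+11+26+12+10 = 82
Elm - Easton - Grove - Corby - Denton - Hollow - Elm: 7+16+7+16+26+8 = 80
Elm - Easton - Grove - Corby - Hollow - Denton - Elm: 7+16+7+12+26+18 = 86
Elm - Easton - Grove - Hollow - Denton - Corby - Elm: 7+16+17+26+16+10 = 92
Elm - Easton - Grove - Hollow - Corby - Denton - Elm: 7+16+17+12+16+18 = 86
Elm - Easton - Denton - Grove - Corby - Hollow - Elm: 7+25+11+7+12+8 = 70
Elm - Easton - Denton - Grove - Hollow - Corby - Elm: 7+25+11+17+12+10 = 82
Elm - Easton - Denton - Corby - Grove - Hollow - Elm: 7+25+16+7+17+8 = 80
Elm - Easton - Denton - Corby - Hollow - Grove - Elm: 7+25+16+12+17+9 = 86
Elm - Easton - Denton - Hollow - Grove - Corby - Elm: 7+25+26+17+7+10 = 92
Elm - Easton - Denton - Hollow - Corby - Grove - Elm: 7+25+26+12+7+9 = 86
Elm - Easton - Corby - Grove - Denton - Hollow - Elm: 7+9+7+11+26+8 = 68
Elm - Easton - Corby - Grove - Hollow - Denton - Elm: 7+9+7+17+26+18 = 84
… (46 more)
Elm - Grove - Denton - Corby - Easton - Hollow - Elm: 9+11+16+9+5+8 = 58  ← best
The minimum is 58.
One optimal route: Elm → Grove → Denton → Corby → Easton → Hollow → Elm (or its reverse).

Shortest round trip = 58 blocks.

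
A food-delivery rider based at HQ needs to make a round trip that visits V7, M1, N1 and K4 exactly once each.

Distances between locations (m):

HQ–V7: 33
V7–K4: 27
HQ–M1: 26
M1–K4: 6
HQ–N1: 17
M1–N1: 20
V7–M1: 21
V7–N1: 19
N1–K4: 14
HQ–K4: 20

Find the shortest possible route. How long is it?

HQ→V7→M1→N1→K4→HQ: 33+21+20+14+20 = 108
HQ→V7→M1→K4→N1→HQ: 33+21+6+14+17 = 91
HQ→V7→N1→M1→K4→HQ: 33+19+20+6+20 = 98
HQ→V7→N1→K4→M1→HQ: 33+19+14+6+26 = 98
HQ→V7→K4→M1→N1→HQ: 33+27+6+20+17 = 103
HQ→V7→K4→N1→M1→HQ: 33+27+14+20+26 = 120
HQ→M1→V7→N1→K4→HQ: 26+21+19+14+20 = 100
HQ→M1→V7→K4→N1→HQ: 26+21+27+14+17 = 105
HQ→M1→N1→V7→K4→HQ: 26+20+19+27+20 = 112
HQ→M1→K4→V7→N1→HQ: 26+6+27+19+17 = 95
HQ→N1→V7→M1→K4→HQ: 17+19+21+6+20 = 83
HQ→N1→M1→V7→K4→HQ: 17+20+21+27+20 = 105
The minimum is 83.
One optimal route: HQ → N1 → V7 → M1 → K4 → HQ (or its reverse).

Minimum total distance: 83 m.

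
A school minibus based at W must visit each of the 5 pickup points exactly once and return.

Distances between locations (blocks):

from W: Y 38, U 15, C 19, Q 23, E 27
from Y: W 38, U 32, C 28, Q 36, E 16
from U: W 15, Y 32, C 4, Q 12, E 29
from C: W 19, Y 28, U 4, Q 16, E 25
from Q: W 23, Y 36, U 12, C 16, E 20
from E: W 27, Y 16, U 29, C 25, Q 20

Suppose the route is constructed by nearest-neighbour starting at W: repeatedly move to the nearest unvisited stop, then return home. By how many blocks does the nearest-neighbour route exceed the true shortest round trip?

The nearest-neighbour route is 3 blocks longer than optimal.

From W: U=15, C=19, Q=23, E=27, Y=38 → choose U (15).
From U: C=4, Q=12, E=29, Y=32 → choose C (4).
From C: Q=16, E=25, Y=28 → choose Q (16).
From Q: E=20, Y=36 → choose E (20).
From E: Y=16 → choose Y (16).
NN route W → U → C → Q → E → Y → W costs 109.
Optimal: W → U → C → Y → E → Q → W costs 106 (by enumerating all 60 distinct tours).
Excess = 109 − 106 = 3.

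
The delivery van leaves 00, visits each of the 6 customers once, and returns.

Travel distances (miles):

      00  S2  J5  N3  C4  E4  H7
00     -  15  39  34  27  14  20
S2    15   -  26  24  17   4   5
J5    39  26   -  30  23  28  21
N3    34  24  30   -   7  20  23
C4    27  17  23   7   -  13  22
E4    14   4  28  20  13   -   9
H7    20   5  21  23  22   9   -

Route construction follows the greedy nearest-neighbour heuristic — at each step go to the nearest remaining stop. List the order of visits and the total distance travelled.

108 miles along 00 → E4 → S2 → H7 → J5 → C4 → N3 → 00.

00 → [E4:14 / S2:15 / H7:20 / C4:27 / N3:34 / J5:39] → E4 (14)
E4 → [S2:4 / H7:9 / C4:13 / N3:20 / J5:28] → S2 (4)
S2 → [H7:5 / C4:17 / N3:24 / J5:26] → H7 (5)
H7 → [J5:21 / C4:22 / N3:23] → J5 (21)
J5 → [C4:23 / N3:30] → C4 (23)
C4 → [N3:7] → N3 (7)
Return N3→00: 34.
Total = 14 + 4 + 5 + 21 + 23 + 7 + 34 = 108.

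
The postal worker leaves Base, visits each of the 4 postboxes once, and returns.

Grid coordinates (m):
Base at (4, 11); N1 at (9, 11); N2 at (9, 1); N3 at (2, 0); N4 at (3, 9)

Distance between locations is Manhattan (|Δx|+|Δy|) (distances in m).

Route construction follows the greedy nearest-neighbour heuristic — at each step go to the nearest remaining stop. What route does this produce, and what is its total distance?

From Base: distances to unvisited — N4=3, N1=5, N3=13, N2=15. Nearest is N4 (3).
From N4: distances to unvisited — N1=8, N3=10, N2=14. Nearest is N1 (8).
From N1: distances to unvisited — N2=10, N3=18. Nearest is N2 (10).
From N2: distances to unvisited — N3=8. Nearest is N3 (8).
Return N3→Base: 13.
Total = 3 + 8 + 10 + 8 + 13 = 42.

Total distance 42 m via the nearest-neighbour route Base → N4 → N1 → N2 → N3 → Base.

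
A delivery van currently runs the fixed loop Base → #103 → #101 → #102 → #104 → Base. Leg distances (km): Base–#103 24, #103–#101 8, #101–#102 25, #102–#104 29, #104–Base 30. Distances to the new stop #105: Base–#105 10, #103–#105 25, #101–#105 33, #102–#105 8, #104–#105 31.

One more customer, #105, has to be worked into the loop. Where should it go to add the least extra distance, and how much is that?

Insertion cost between consecutive stops i–j is d(i,#105) + d(#105,j) − d(i,j):
  between Base and #103: 10 + 25 − 24 = 11
  between #103 and #101: 25 + 33 − 8 = 50
  between #101 and #102: 33 + 8 − 25 = 16
  between #102 and #104: 8 + 31 − 29 = 10
  between #104 and Base: 31 + 10 − 30 = 11
Cheapest insertion is between #102 and #104, adding 10.
New total = 116 + 10 = 126.

+10 km — insert #105 between #102 and #104.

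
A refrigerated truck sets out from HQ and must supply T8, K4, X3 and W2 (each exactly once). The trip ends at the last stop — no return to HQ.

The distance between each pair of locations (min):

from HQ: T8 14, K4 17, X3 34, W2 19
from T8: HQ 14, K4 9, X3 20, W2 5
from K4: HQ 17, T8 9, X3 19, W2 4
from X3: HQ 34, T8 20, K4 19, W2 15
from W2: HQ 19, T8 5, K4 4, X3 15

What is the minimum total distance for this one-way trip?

There are 4! = 24 possible orderings.
HQ - T8 - K4 - X3 - W2: 14+9+19+15 = 57
HQ - T8 - K4 - W2 - X3: 14+9+4+15 = 42
HQ - T8 - X3 - K4 - W2: 14+20+19+4 = 57
HQ - T8 - X3 - W2 - K4: 14+20+15+4 = 53
HQ - T8 - W2 - K4 - X3: 14+5+4+19 = 42
HQ - T8 - W2 - X3 - K4: 14+5+15+19 = 53
HQ - K4 - T8 - X3 - W2: 17+9+20+15 = 61
HQ - K4 - T8 - W2 - X3: 17+9+5+15 = 46
HQ - K4 - X3 - T8 - W2: 17+19+20+5 = 61
HQ - K4 - X3 - W2 - T8: 17+19+15+5 = 56
HQ - K4 - W2 - T8 - X3: 17+4+5+20 = 46
HQ - K4 - W2 - X3 - T8: 17+4+15+20 = 56
HQ - X3 - T8 - K4 - W2: 34+20+9+4 = 67
HQ - X3 - T8 - W2 - K4: 34+20+5+4 = 63
… (10 more)
The minimum is 42.
One shortest path: HQ → T8 → K4 → W2 → X3.

Shortest open route: 42 min.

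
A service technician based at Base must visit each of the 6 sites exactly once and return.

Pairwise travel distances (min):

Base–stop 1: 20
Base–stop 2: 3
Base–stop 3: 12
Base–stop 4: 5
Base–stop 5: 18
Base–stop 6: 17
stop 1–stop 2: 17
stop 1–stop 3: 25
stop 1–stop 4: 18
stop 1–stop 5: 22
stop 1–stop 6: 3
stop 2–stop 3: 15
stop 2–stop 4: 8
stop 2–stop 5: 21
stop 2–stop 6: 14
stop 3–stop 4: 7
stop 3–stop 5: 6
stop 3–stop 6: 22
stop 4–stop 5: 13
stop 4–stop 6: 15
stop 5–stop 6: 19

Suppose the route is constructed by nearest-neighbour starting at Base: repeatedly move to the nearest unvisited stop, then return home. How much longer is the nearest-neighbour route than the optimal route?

Base: stop 2=3, stop 4=5, stop 3=12, stop 6=17, stop 5=18, stop 1=20 ⇒ stop 2
stop 2: stop 4=8, stop 6=14, stop 3=15, stop 1=17, stop 5=21 ⇒ stop 4
stop 4: stop 3=7, stop 5=13, stop 6=15, stop 1=18 ⇒ stop 3
stop 3: stop 5=6, stop 6=22, stop 1=25 ⇒ stop 5
stop 5: stop 6=19, stop 1=22 ⇒ stop 6
stop 6: stop 1=3 ⇒ stop 1
NN route Base → stop 2 → stop 4 → stop 3 → stop 5 → stop 6 → stop 1 → Base costs 66.
Optimal: Base → stop 2 → stop 1 → stop 6 → stop 5 → stop 3 → stop 4 → Base costs 60 (by enumerating all 360 distinct tours).
Excess = 66 − 60 = 6.

6 min longer than the optimal tour.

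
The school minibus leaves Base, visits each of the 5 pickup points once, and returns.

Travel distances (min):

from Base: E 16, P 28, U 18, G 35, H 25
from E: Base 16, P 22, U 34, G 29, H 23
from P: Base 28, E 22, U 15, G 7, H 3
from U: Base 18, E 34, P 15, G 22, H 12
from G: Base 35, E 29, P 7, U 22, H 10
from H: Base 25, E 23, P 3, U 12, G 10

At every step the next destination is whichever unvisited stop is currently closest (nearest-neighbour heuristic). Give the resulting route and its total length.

Base → [E:16 / U:18 / H:25 / P:28 / G:35] → E (16)
E → [P:22 / H:23 / G:29 / U:34] → P (22)
P → [H:3 / G:7 / U:15] → H (3)
H → [G:10 / U:12] → G (10)
G → [U:22] → U (22)
Return U→Base: 18.
Total = 16 + 22 + 3 + 10 + 22 + 18 = 91.

Nearest-neighbour total = 91 min; route Base → E → P → H → G → U → Base.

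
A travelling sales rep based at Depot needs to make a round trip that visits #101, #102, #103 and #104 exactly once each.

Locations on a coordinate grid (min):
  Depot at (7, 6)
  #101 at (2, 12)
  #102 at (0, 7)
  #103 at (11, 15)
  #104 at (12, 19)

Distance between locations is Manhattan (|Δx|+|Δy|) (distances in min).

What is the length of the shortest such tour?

Minimum total distance: 50 min.

There are 12 distinct closed tours to check (reversals are equivalent).
Depot→#101→#102→#103→#104→Depot: 11+7+19+5+18 = 60
Depot→#101→#102→#104→#103→Depot: 11+7+24+5+13 = 60
Depot→#101→#103→#102→#104→Depot: 11+12+19+24+18 = 84
Depot→#101→#103→#104→#102→Depot: 11+12+5+24+8 = 60
Depot→#101→#104→#102→#103→Depot: 11+17+24+19+13 = 84
Depot→#101→#104→#103→#102→Depot: 11+17+5+19+8 = 60
Depot→#102→#101→#103→#104→Depot: 8+7+12+5+18 = 50
Depot→#102→#101→#104→#103→Depot: 8+7+17+5+13 = 50
Depot→#102→#103→#101→#104→Depot: 8+19+12+17+18 = 74
Depot→#102→#104→#101→#103→Depot: 8+24+17+12+13 = 74
Depot→#103→#101→#102→#104→Depot: 13+12+7+24+18 = 74
Depot→#103→#102→#101→#104→Depot: 13+19+7+17+18 = 74
The minimum is 50.
One optimal route: Depot → #102 → #101 → #103 → #104 → Depot (or its reverse).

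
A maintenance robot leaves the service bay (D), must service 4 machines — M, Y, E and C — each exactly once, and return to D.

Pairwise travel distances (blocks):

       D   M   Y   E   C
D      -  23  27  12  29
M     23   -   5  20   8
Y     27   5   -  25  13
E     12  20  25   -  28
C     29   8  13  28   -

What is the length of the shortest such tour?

With 4 stops there are 4!/2 = 12 distinct round trips (a route and its reverse cost the same).
D → M → Y → E → C → D: 23+5+25+28+29 = 110
D → M → Y → C → E → D: 23+5+13+28+12 = 81
D → M → E → Y → C → D: 23+20+25+13+29 = 110
D → M → E → C → Y → D: 23+20+28+13+27 = 111
D → M → C → Y → E → D: 23+8+13+25+12 = 81
D → M → C → E → Y → D: 23+8+28+25+27 = 111
D → Y → M → E → C → D: 27+5+20+28+29 = 109
D → Y → M → C → E → D: 27+5+8+28+12 = 80
D → Y → E → M → C → D: 27+25+20+8+29 = 109
D → Y → C → M → E → D: 27+13+8+20+12 = 80
D → E → M → Y → C → D: 12+20+5+13+29 = 79
D → E → Y → M → C → D: 12+25+5+8+29 = 79
The minimum is 79.
One optimal route: D → E → M → Y → C → D (or its reverse).

Shortest round trip = 79 blocks.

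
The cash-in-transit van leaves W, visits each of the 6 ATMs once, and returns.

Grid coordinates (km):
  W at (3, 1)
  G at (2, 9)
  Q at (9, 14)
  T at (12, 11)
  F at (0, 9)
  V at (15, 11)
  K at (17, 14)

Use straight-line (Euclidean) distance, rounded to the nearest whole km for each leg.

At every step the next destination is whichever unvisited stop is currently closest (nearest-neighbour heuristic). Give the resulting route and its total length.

W → [G:8 / F:9 / T:13 / Q:14 / V:16 / K:19] → G (8)
G → [F:2 / Q:9 / T:10 / V:13 / K:16] → F (2)
F → [Q:10 / T:12 / V:15 / K:18] → Q (10)
Q → [T:4 / V:7 / K:8] → T (4)
T → [V:3 / K:6] → V (3)
V → [K:4] → K (4)
Return K→W: 19.
Total = 8 + 2 + 10 + 4 + 3 + 4 + 19 = 50.

50 km along W → G → F → Q → T → V → K → W.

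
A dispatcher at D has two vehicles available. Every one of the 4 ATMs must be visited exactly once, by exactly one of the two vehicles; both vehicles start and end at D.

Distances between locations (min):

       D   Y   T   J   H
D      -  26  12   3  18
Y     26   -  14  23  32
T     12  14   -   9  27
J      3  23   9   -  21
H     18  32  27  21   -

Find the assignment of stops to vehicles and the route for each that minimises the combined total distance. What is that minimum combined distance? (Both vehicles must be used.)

82 min — the smallest possible combined total.

Try each way of splitting the stops between the two vehicles (each non-empty) and, for each split, find the best tour for each vehicle:
  {Y} + {T, J, H}: 52 + 57 = 109
  {T} + {Y, J, H}: 24 + 76 = 100
  {Y, T} + {J, H}: 52 + 42 = 94
  {J} + {Y, T, H}: 6 + 76 = 82
  {Y, J} + {T, H}: 52 + 57 = 109
  {T, J} + {Y, H}: 24 + 76 = 100
  … (7 splits in total)
Best: vehicle 1 D → J → D = 6; vehicle 2 D → T → Y → H → D = 76; combined 82.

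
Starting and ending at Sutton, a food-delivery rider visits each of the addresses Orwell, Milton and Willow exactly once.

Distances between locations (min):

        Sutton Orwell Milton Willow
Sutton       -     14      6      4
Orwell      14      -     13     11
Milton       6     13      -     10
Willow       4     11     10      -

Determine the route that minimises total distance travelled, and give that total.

34 min — the shortest possible round trip.

Sutton→Orwell→Milton→Willow→Sutton: 14+13+10+4 = 41
Sutton→Orwell→Willow→Milton→Sutton: 14+11+10+6 = 41
Sutton→Milton→Orwell→Willow→Sutton: 6+13+11+4 = 34
The minimum is 34.
One optimal route: Sutton → Milton → Orwell → Willow → Sutton (or its reverse).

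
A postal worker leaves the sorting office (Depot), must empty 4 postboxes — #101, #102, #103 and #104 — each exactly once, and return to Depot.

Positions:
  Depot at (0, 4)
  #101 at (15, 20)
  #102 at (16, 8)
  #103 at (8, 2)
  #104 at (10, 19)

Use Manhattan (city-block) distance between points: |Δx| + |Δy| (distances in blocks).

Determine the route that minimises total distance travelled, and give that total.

68 blocks — the shortest possible round trip.

Depot-#101-#102-#103-#104-Depot: 31+13+14+19+25 = 102
Depot-#101-#102-#104-#103-Depot: 31+13+17+19+10 = 90
Depot-#101-#103-#102-#104-Depot: 31+25+14+17+25 = 112
Depot-#101-#103-#104-#102-Depot: 31+25+19+17+20 = 112
Depot-#101-#104-#102-#103-Depot: 31+6+17+14+10 = 78
Depot-#101-#104-#103-#102-Depot: 31+6+19+14+20 = 90
Depot-#102-#101-#103-#104-Depot: 20+13+25+19+25 = 102
Depot-#102-#101-#104-#103-Depot: 20+13+6+19+10 = 68
Depot-#102-#103-#101-#104-Depot: 20+14+25+6+25 = 90
Depot-#102-#104-#101-#103-Depot: 20+17+6+25+10 = 78
Depot-#103-#101-#102-#104-Depot: 10+25+13+17+25 = 90
Depot-#103-#102-#101-#104-Depot: 10+14+13+6+25 = 68
The minimum is 68.
One optimal route: Depot → #102 → #101 → #104 → #103 → Depot (or its reverse).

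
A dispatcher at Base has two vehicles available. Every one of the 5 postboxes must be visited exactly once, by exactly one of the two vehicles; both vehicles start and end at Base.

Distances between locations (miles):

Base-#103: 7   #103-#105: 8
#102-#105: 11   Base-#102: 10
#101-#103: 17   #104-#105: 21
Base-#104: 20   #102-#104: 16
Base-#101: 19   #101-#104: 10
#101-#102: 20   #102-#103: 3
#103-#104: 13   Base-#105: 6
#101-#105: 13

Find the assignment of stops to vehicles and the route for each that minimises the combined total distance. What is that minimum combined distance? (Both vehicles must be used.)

Try each way of splitting the stops between the two vehicles (each non-empty) and, for each split, find the best tour for each vehicle:
  {#101} + {#102, #103, #104, #105}: 38 + 53 = 91
  {#102} + {#101, #103, #104, #105}: 20 + 49 = 69
  {#101, #102} + {#103, #104, #105}: 49 + 47 = 96
  {#103} + {#101, #102, #104, #105}: 14 + 55 = 69
  {#101, #103} + {#102, #104, #105}: 43 + 53 = 96
  {#102, #103} + {#101, #104, #105}: 20 + 49 = 69
  … (15 splits in total)
  {#101, #102, #103, #104} + {#105}: 55 + 12 = 67  ← best
Best: vehicle 1 Base → #101 → #104 → #102 → #103 → Base = 55; vehicle 2 Base → #105 → Base = 12; combined 67.

Minimum combined distance: 67 miles.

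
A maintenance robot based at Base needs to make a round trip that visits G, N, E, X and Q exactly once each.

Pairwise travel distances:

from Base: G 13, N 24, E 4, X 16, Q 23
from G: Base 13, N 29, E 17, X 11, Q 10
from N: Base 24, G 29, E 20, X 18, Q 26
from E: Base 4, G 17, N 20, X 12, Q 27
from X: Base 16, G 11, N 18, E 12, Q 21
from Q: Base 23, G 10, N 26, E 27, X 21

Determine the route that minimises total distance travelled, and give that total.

There are 60 distinct closed tours to check (reversals are equivalent).
Base - G - N - E - X - Q - Base: 13+29+20+12+21+23 = 118
Base - G - N - E - Q - X - Base: 13+29+20+27+21+16 = 126
Base - G - N - X - E - Q - Base: 13+29+18+12+27+23 = 122
Base - G - N - X - Q - E - Base: 13+29+18+21+27+4 = 112
Base - G - N - Q - E - X - Base: 13+29+26+27+12+16 = 123
Base - G - N - Q - X - E - Base: 13+29+26+21+12+4 = 105
Base - G - E - N - X - Q - Base: 13+17+20+18+21+23 = 112
Base - G - E - N - Q - X - Base: 13+17+20+26+21+16 = 113
Base - G - E - X - N - Q - Base: 13+17+12+18+26+23 = 109
Base - G - E - X - Q - N - Base: 13+17+12+21+26+24 = 113
Base - G - E - Q - N - X - Base: 13+17+27+26+18+16 = 117
Base - G - E - Q - X - N - Base: 13+17+27+21+18+24 = 120
Base - G - X - N - E - Q - Base: 13+11+18+20+27+23 = 112
Base - G - X - N - Q - E - Base: 13+11+18+26+27+4 = 99
… (46 more)
Base - G - Q - N - X - E - Base: 13+10+26+18+12+4 = 83  ← best
The minimum is 83.
One optimal route: Base → G → Q → N → X → E → Base (or its reverse).

Minimum total distance: 83.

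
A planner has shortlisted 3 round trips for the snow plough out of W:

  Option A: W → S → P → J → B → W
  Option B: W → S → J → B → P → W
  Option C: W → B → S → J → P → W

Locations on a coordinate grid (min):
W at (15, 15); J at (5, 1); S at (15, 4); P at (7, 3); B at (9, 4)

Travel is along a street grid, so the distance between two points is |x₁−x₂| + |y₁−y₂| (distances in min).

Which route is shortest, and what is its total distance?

Option A: 11 + 9 + 4 + 7 + 17 = 48
Option B: 11 + 13 + 7 + 3 + 20 = 54
Option C: 17 + 6 + 13 + 4 + 20 = 60

48 min — Option A is the shortest.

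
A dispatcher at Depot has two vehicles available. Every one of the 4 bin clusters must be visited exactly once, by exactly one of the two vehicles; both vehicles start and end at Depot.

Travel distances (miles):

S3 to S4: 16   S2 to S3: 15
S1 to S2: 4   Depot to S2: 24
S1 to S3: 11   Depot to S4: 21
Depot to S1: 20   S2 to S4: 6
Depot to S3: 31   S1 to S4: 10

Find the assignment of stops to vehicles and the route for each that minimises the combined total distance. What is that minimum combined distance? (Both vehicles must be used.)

112 miles — the smallest possible combined total.

Check every non-empty split of the stops between the two vehicles; for each half take its own optimal tour:
  {S1} + {S2, S3, S4}: 40 + 73 = 113
  {S2} + {S1, S3, S4}: 48 + 68 = 116
  {S1, S2} + {S3, S4}: 48 + 68 = 116
  {S3} + {S1, S2, S4}: 62 + 51 = 113
  {S1, S3} + {S2, S4}: 62 + 51 = 113
  {S2, S3} + {S1, S4}: 70 + 51 = 121
  … (7 splits in total)
  {S1, S2, S3} + {S4}: 70 + 42 = 112  ← best
Best: vehicle 1 Depot → S1 → S2 → S3 → Depot = 70; vehicle 2 Depot → S4 → Depot = 42; combined 112.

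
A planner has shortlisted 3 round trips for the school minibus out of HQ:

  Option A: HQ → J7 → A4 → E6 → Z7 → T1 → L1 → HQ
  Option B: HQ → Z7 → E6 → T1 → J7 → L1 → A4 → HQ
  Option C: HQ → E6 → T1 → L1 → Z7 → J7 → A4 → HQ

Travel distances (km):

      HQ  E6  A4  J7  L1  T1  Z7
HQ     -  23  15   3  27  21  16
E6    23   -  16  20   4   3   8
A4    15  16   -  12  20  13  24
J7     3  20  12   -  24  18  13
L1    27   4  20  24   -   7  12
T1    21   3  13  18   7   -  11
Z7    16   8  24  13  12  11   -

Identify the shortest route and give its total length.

Option A: 3 + 12 + 16 + 8 + 11 + 7 + 27 = 84
Option B: 16 + 8 + 3 + 18 + 24 + 20 + 15 = 104
Option C: 23 + 3 + 7 + 12 + 13 + 12 + 15 = 85

84 km — Option A is the shortest.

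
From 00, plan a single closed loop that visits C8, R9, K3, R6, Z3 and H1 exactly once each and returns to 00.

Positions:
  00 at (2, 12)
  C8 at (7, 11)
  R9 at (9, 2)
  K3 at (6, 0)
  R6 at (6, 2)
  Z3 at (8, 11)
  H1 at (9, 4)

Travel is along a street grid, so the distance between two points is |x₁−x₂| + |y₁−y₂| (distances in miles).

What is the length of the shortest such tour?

00 - C8 - R9 - K3 - R6 - Z3 - H1 - 00: 6+11+5+2+11+8+15 = 58
00 - C8 - R9 - K3 - R6 - H1 - Z3 - 00: 6+11+5+2+5+8+7 = 44
00 - C8 - R9 - K3 - Z3 - R6 - H1 - 00: 6+11+5+13+11+5+15 = 66
00 - C8 - R9 - K3 - Z3 - H1 - R6 - 00: 6+11+5+13+8+5+14 = 62
00 - C8 - R9 - K3 - H1 - R6 - Z3 - 00: 6+11+5+7+5+11+7 = 52
00 - C8 - R9 - K3 - H1 - Z3 - R6 - 00: 6+11+5+7+8+11+14 = 62
00 - C8 - R9 - R6 - K3 - Z3 - H1 - 00: 6+11+3+2+13+8+15 = 58
00 - C8 - R9 - R6 - K3 - H1 - Z3 - 00: 6+11+3+2+7+8+7 = 44
… (352 more)
00 - C8 - Z3 - H1 - R9 - K3 - R6 - 00: 6+1+8+2+5+2+14 = 38  ← best
The minimum is 38.
One optimal route: 00 → C8 → Z3 → H1 → R9 → K3 → R6 → 00 (or its reverse).

Minimum total distance: 38 miles.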